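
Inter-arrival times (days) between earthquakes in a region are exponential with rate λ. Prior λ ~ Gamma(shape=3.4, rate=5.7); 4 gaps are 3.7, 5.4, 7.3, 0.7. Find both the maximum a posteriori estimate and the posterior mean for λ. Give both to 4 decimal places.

Σ times = 17.1. Posterior: Gamma(shape = 3.4+4 = 7.4, rate = 5.7+17.1 = 22.8).
Mode = (α−1)/β = 6.4/22.8 = 0.2807.
Mean = α/β = 7.4/22.8 = 0.3246.
The mean is pulled above the mode by the posterior's right skew.

maximum a posteriori estimate = 0.2807, posterior mean = 0.3246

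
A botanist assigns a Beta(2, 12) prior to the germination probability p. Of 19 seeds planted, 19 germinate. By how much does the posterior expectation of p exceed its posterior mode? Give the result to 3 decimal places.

-0.009

Posterior: Beta(2+19, 12+0) = Beta(21, 12).
Mode = (21−1)/(21+12−2) = 20/31 = 0.645.
Mean = 21/(21+12) = 21/33 = 0.636.
Difference = 0.636 − 0.645 = -0.009.
Mode > mean: the posterior has a left tail.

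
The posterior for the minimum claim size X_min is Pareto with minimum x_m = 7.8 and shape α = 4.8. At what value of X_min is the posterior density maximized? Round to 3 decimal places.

The Pareto density is strictly decreasing on [x_m, ∞), so the mode is x_m = 7.800.
Mean = α·x_m/(α−1) = 4.8·7.8/3.8 = 9.853.
This is the posterior mode — the MAP estimate.

7.800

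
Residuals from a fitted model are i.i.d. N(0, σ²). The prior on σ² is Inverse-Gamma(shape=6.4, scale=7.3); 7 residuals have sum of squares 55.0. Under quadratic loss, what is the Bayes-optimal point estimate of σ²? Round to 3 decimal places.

Posterior: Inverse-Gamma(shape = 6.4+7/2 = 9.9, scale = 7.3+55.0/2 = 34.8).
Mode = β/(α+1) = 34.8/10.9 = 3.193.
Mean = β/(α−1) = 34.8/8.9 = 3.910.
Quadratic loss ⇒ the optimal estimator is the posterior mean.

3.910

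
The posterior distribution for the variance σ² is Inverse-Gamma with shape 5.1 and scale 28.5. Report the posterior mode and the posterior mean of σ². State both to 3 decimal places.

MAP = 4.672, posterior mean = 6.951

Mode = β/(α+1) = 28.5/6.1 = 4.672.
Mean = β/(α−1) = 28.5/4.1 = 6.951.
The posterior is right-skewed, so the mean exceeds the mode.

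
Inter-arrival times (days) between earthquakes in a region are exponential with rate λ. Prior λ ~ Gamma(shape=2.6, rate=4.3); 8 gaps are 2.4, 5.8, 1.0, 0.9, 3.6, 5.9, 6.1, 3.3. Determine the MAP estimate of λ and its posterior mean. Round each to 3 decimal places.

MAP: 0.288. Posterior mean: 0.318.

Σ times = 29.0. Posterior: Gamma(shape = 2.6+8 = 10.6, rate = 4.3+29.0 = 33.3).
Mode = (α−1)/β = 9.6/33.3 = 0.288.
Mean = α/β = 10.6/33.3 = 0.318.
Mean > mode: the posterior has a right tail.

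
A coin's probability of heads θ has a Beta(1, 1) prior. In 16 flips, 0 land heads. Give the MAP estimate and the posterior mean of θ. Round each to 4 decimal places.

Posterior: Beta(1+0, 1+16) = Beta(1, 17).
Since α = 1 ≤ 1 and β > 1, the Beta density is monotone decreasing on [0,1]; the mode is at 0.
Mean = 1/(1+17) = 0.0556.
Mean > mode: the posterior has a right tail.

MAP estimate = 0.0000, posterior mean = 0.0556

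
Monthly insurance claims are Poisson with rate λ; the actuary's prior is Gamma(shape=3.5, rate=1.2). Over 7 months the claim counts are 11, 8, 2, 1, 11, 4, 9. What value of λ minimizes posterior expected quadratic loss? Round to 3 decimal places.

Σ counts = 46. Posterior: Gamma(shape = 3.5+46 = 49.5, rate = 1.2+7 = 8.2).
Mode = (α−1)/β = 48.5/8.2 = 5.915.
Mean = α/β = 49.5/8.2 = 6.037.
Quadratic loss ⇒ the optimal estimator is the posterior mean.

6.037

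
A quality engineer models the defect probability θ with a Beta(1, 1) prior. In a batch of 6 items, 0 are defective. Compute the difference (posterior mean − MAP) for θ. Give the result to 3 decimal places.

Posterior: Beta(1+0, 1+6) = Beta(1, 7).
Since α = 1 ≤ 1 and β > 1, the Beta density is monotone decreasing on [0,1]; the mode is at 0.
Mean = 1/(1+7) = 0.125.
Difference = 0.125 − 0.000 = 0.125.
The mean is pulled above the mode by the posterior's right skew.

0.125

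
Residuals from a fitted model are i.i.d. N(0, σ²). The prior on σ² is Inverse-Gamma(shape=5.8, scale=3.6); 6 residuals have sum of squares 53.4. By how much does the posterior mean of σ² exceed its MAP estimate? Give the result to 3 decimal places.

0.793

Posterior: Inverse-Gamma(shape = 5.8+6/2 = 8.8, scale = 3.6+53.4/2 = 30.3).
Mode = β/(α+1) = 30.3/9.8 = 3.092.
Mean = β/(α−1) = 30.3/7.8 = 3.885.
Difference = 3.885 − 3.092 = 0.793.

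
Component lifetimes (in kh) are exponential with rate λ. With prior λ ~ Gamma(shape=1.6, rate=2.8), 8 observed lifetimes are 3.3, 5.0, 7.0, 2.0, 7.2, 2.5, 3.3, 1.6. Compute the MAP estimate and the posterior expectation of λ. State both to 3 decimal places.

MAP = 0.248; posterior mean = 0.277

Σ times = 31.9. Posterior: Gamma(shape = 1.6+8 = 9.6, rate = 2.8+31.9 = 34.7).
Mode = (α−1)/β = 8.6/34.7 = 0.248.
Mean = α/β = 9.6/34.7 = 0.277.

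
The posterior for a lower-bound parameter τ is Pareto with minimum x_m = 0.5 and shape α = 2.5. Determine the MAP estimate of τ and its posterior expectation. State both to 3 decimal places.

The Pareto density is strictly decreasing on [x_m, ∞), so the mode is x_m = 0.500.
Mean = α·x_m/(α−1) = 2.5·0.5/1.5 = 0.833.

MAP = 0.500; posterior mean = 0.833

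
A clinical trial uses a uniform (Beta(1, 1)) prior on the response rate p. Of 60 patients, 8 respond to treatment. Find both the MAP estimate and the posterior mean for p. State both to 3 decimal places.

MAP: 0.133. Posterior mean: 0.145.

Posterior: Beta(1+8, 1+52) = Beta(9, 53).
Mode = (9−1)/(9+53−2) = 8/60 = 0.133.
With a flat prior the MAP equals the MLE, 8/60.
Mean = 9/(9+53) = 9/62 = 0.145.
Mean > mode: the posterior has a right tail.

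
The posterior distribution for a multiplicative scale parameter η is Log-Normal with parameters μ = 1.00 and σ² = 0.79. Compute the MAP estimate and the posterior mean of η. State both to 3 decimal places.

Mode = exp(μ − σ²) = exp(0.21) = 1.234.
Mean = exp(μ + σ²/2) = exp(1.395) = 4.035.
The posterior is right-skewed, so the mean exceeds the mode.

MAP: 1.234. Posterior mean: 4.035.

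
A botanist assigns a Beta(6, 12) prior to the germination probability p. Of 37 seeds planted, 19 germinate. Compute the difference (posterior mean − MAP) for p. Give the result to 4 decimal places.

0.0017

Posterior: Beta(6+19, 12+18) = Beta(25, 30).
Mode = (25−1)/(25+30−2) = 24/53 = 0.4528.
Mean = 25/(25+30) = 25/55 = 0.4545.
Difference = 0.4545 − 0.4528 = 0.0017.
Mean > mode: the posterior has a right tail.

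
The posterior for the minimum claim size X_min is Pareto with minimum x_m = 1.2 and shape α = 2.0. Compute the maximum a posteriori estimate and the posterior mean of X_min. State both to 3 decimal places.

maximum a posteriori estimate = 1.200, posterior mean = 2.400

The Pareto density is strictly decreasing on [x_m, ∞), so the mode is x_m = 1.200.
Mean = α·x_m/(α−1) = 2.0·1.2/1.0 = 2.400.
The posterior is right-skewed, so the mean exceeds the mode.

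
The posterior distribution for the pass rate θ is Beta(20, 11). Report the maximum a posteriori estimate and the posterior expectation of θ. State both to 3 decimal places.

MAP: 0.655. Posterior mean: 0.645.

Mode = (20−1)/(20+11−2) = 19/29 = 0.655.
Mean = 20/(20+11) = 20/31 = 0.645.
Mode > mean: the posterior has a left tail.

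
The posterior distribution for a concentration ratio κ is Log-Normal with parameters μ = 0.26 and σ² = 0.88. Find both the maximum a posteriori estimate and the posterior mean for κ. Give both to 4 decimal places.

maximum a posteriori estimate = 0.5379, posterior mean = 2.0138

Mode = exp(μ − σ²) = exp(-0.62) = 0.5379.
Mean = exp(μ + σ²/2) = exp(0.700) = 2.0138.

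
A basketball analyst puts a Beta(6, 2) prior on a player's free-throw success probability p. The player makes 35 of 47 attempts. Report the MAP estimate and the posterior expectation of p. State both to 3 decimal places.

MAP = 0.755; posterior mean = 0.745

Posterior: Beta(6+35, 2+12) = Beta(41, 14).
Mode = (41−1)/(41+14−2) = 40/53 = 0.755.
Mean = 41/(41+14) = 41/55 = 0.745.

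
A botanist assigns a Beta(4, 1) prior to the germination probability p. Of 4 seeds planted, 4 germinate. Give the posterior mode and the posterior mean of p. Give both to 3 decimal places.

Posterior: Beta(4+4, 1+0) = Beta(8, 1).
Since β = 1 ≤ 1 and α > 1, the Beta density is monotone increasing on [0,1]; the mode is at 1.
Mean = 8/(8+1) = 0.889.
Mode > mean: the posterior has a left tail.

p_MAP = 1.000, E[p|data] = 0.889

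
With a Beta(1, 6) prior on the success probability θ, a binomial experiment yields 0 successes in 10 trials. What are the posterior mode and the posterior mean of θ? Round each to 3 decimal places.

Posterior: Beta(1+0, 6+10) = Beta(1, 16).
Since α = 1 ≤ 1 and β > 1, the Beta density is monotone decreasing on [0,1]; the mode is at 0.
Mean = 1/(1+16) = 0.059.

θ_MAP = 0.000, E[θ|data] = 0.059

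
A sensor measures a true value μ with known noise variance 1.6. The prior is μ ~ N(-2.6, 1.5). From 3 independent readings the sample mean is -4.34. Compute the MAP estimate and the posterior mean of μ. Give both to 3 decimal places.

MAP = -3.884, posterior mean = -3.884

Posterior for μ is Normal. Precision-weighted mean: (1/1.5·-2.6 + 3/1.6·-4.34) / (1/1.5 + 3/1.6) = -3.884.
A Normal posterior is symmetric, so mode = mean.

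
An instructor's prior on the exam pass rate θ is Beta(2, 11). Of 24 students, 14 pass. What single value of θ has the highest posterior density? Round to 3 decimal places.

Posterior: Beta(2+14, 11+10) = Beta(16, 21).
Mode = (16−1)/(16+21−2) = 15/35 = 0.429.
Mean = 16/(16+21) = 16/37 = 0.432.
This is the posterior mode — the MAP estimate.

0.429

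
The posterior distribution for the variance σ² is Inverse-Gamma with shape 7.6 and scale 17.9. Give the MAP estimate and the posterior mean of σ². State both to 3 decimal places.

Mode = β/(α+1) = 17.9/8.6 = 2.081.
Mean = β/(α−1) = 17.9/6.6 = 2.712.

MAP = 2.081; posterior mean = 2.712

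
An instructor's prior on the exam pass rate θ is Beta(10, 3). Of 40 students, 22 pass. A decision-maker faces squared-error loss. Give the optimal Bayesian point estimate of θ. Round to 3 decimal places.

Posterior: Beta(10+22, 3+18) = Beta(32, 21).
Mode = (32−1)/(32+21−2) = 31/51 = 0.608.
Mean = 32/(32+21) = 32/53 = 0.604.
Squared-error loss ⇒ the optimal estimator is the posterior mean.

0.604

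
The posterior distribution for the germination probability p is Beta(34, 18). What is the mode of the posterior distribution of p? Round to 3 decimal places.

Mode = (34−1)/(34+18−2) = 33/50 = 0.660.
Mean = 34/(34+18) = 34/52 = 0.654.
This is the posterior mode — the MAP estimate.

0.660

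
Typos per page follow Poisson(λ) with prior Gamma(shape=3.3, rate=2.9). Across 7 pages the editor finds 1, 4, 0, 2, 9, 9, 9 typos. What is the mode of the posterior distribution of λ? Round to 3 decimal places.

3.667

Σ counts = 34. Posterior: Gamma(shape = 3.3+34 = 37.3, rate = 2.9+7 = 9.9).
Mode = (α−1)/β = 36.3/9.9 = 3.667.
Mean = α/β = 37.3/9.9 = 3.768.
This is the posterior mode — the MAP estimate.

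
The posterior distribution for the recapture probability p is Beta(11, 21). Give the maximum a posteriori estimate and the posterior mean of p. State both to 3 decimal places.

Mode = (11−1)/(11+21−2) = 10/30 = 0.333.
Mean = 11/(11+21) = 11/32 = 0.344.
The posterior is right-skewed, so the mean exceeds the mode.

MAP = 0.333; posterior mean = 0.344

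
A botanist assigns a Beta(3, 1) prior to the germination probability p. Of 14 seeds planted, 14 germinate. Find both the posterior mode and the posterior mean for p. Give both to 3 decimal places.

p_MAP = 1.000, E[p|data] = 0.944

Posterior: Beta(3+14, 1+0) = Beta(17, 1).
Since β = 1 ≤ 1 and α > 1, the Beta density is monotone increasing on [0,1]; the mode is at 1.
Mean = 17/(17+1) = 0.944.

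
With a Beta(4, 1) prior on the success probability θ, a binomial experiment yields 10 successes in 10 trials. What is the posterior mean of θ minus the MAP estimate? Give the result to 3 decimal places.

-0.067

Posterior: Beta(4+10, 1+0) = Beta(14, 1).
Since β = 1 ≤ 1 and α > 1, the Beta density is monotone increasing on [0,1]; the mode is at 1.
Mean = 14/(14+1) = 0.933.
Difference = 0.933 − 1.000 = -0.067.
The posterior is left-skewed, so the mode exceeds the mean.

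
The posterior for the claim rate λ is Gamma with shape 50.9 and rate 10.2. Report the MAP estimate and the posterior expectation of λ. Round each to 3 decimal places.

Mode = (α−1)/β = 49.9/10.2 = 4.892.
Mean = α/β = 50.9/10.2 = 4.990.

MAP: 4.892. Posterior mean: 4.990.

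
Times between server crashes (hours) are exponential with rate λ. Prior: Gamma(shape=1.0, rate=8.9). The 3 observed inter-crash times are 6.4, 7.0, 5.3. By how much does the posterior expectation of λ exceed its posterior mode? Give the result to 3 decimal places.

0.036

Σ times = 18.7. Posterior: Gamma(shape = 1.0+3 = 4.0, rate = 8.9+18.7 = 27.6).
Mode = (α−1)/β = 3.0/27.6 = 0.109.
Mean = α/β = 4.0/27.6 = 0.145.
Difference = 0.145 − 0.109 = 0.036.
Right-skewed posterior ⇒ mode < mean.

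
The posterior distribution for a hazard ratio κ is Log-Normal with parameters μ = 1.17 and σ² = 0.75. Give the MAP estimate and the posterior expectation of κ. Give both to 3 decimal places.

Mode = exp(μ − σ²) = exp(0.42) = 1.522.
Mean = exp(μ + σ²/2) = exp(1.545) = 4.688.
The mean is pulled above the mode by the posterior's right skew.

MAP = 1.522; posterior mean = 4.688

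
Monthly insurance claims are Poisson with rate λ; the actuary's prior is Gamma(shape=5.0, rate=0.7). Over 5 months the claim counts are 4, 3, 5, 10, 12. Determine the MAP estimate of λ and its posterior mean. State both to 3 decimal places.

MAP = 6.667, posterior mean = 6.842

Σ counts = 34. Posterior: Gamma(shape = 5.0+34 = 39.0, rate = 0.7+5 = 5.7).
Mode = (α−1)/β = 38.0/5.7 = 6.667.
Mean = α/β = 39.0/5.7 = 6.842.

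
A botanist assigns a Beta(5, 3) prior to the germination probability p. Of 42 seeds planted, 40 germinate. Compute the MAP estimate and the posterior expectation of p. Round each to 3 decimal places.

Posterior: Beta(5+40, 3+2) = Beta(45, 5).
Mode = (45−1)/(45+5−2) = 44/48 = 0.917.
Mean = 45/(45+5) = 45/50 = 0.900.
The mean is pulled below the mode by the posterior's left skew.

MAP = 0.917, posterior mean = 0.900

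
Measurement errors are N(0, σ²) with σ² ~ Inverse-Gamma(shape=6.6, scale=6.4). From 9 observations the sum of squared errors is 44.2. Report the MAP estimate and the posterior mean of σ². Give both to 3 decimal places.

MAP: 2.355. Posterior mean: 2.822.

Posterior: Inverse-Gamma(shape = 6.6+9/2 = 11.1, scale = 6.4+44.2/2 = 28.5).
Mode = β/(α+1) = 28.5/12.1 = 2.355.
Mean = β/(α−1) = 28.5/10.1 = 2.822.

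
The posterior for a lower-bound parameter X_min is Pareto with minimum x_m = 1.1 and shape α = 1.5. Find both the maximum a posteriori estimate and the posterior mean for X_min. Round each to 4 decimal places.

MAP: 1.1000. Posterior mean: 3.3000.

The Pareto density is strictly decreasing on [x_m, ∞), so the mode is x_m = 1.1000.
Mean = α·x_m/(α−1) = 1.5·1.1/0.5 = 3.3000.
Right-skewed posterior ⇒ mode < mean.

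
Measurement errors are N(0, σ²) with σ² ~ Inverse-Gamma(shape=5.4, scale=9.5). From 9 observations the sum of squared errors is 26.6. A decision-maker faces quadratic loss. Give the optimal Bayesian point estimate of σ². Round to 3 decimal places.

2.562

Posterior: Inverse-Gamma(shape = 5.4+9/2 = 9.9, scale = 9.5+26.6/2 = 22.8).
Mode = β/(α+1) = 22.8/10.9 = 2.092.
Mean = β/(α−1) = 22.8/8.9 = 2.562.
Quadratic loss ⇒ the optimal estimator is the posterior mean.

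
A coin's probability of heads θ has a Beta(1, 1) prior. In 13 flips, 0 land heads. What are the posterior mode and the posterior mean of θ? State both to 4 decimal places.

Posterior: Beta(1+0, 1+13) = Beta(1, 14).
Since α = 1 ≤ 1 and β > 1, the Beta density is monotone decreasing on [0,1]; the mode is at 0.
Mean = 1/(1+14) = 0.0667.

MAP = 0.0000; posterior mean = 0.0667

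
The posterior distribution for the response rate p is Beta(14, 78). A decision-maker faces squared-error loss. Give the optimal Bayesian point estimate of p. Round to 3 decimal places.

0.152

Mode = (14−1)/(14+78−2) = 13/90 = 0.144.
Mean = 14/(14+78) = 14/92 = 0.152.
Squared-error loss ⇒ the optimal estimator is the posterior mean.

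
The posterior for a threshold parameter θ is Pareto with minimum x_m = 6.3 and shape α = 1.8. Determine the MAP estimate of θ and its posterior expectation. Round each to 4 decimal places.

θ_MAP = 6.3000, E[θ|data] = 14.1750

The Pareto density is strictly decreasing on [x_m, ∞), so the mode is x_m = 6.3000.
Mean = α·x_m/(α−1) = 1.8·6.3/0.8 = 14.1750.
Right-skewed posterior ⇒ mode < mean.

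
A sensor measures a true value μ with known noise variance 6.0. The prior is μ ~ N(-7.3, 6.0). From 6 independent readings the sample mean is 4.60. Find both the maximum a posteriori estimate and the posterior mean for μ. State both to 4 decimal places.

maximum a posteriori estimate = 2.9000, posterior mean = 2.9000

Posterior for μ is Normal. Precision-weighted mean: (1/6.0·-7.3 + 6/6.0·4.60) / (1/6.0 + 6/6.0) = 2.9000.
A Normal posterior is symmetric, so mode = mean.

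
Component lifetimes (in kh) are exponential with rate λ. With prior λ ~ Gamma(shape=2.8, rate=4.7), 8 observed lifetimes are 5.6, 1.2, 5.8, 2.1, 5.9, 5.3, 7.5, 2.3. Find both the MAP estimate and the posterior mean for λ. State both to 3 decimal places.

Σ times = 35.7. Posterior: Gamma(shape = 2.8+8 = 10.8, rate = 4.7+35.7 = 40.4).
Mode = (α−1)/β = 9.8/40.4 = 0.243.
Mean = α/β = 10.8/40.4 = 0.267.

MAP: 0.243. Posterior mean: 0.267.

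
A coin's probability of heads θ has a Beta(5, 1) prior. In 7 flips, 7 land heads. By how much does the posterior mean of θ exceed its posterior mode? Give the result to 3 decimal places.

Posterior: Beta(5+7, 1+0) = Beta(12, 1).
Since β = 1 ≤ 1 and α > 1, the Beta density is monotone increasing on [0,1]; the mode is at 1.
Mean = 12/(12+1) = 0.923.
Difference = 0.923 − 1.000 = -0.077.
The mean is pulled below the mode by the posterior's left skew.

-0.077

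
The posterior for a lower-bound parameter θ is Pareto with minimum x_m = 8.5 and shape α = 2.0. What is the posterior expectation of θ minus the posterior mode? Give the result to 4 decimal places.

The Pareto density is strictly decreasing on [x_m, ∞), so the mode is x_m = 8.5000.
Mean = α·x_m/(α−1) = 2.0·8.5/1.0 = 17.0000.
Difference = 17.0000 − 8.5000 = 8.5000.

8.5000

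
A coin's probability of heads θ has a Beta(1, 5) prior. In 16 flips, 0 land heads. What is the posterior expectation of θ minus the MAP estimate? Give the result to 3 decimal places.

Posterior: Beta(1+0, 5+16) = Beta(1, 21).
Since α = 1 ≤ 1 and β > 1, the Beta density is monotone decreasing on [0,1]; the mode is at 0.
Mean = 1/(1+21) = 0.045.
Difference = 0.045 − 0.000 = 0.045.

0.045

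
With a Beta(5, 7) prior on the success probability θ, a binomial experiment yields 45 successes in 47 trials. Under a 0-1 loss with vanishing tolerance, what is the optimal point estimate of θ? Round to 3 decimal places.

0.860

Posterior: Beta(5+45, 7+2) = Beta(50, 9).
Mode = (50−1)/(50+9−2) = 49/57 = 0.860.
Mean = 50/(50+9) = 50/59 = 0.847.
This is the posterior mode — the MAP estimate.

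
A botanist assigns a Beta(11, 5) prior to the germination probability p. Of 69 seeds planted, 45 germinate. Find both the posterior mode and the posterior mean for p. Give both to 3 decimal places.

Posterior: Beta(11+45, 5+24) = Beta(56, 29).
Mode = (56−1)/(56+29−2) = 55/83 = 0.663.
Mean = 56/(56+29) = 56/85 = 0.659.

MAP = 0.663, posterior mean = 0.659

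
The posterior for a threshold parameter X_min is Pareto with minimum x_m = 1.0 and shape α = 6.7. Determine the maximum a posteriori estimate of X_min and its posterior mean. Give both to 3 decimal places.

MAP = 1.000, posterior mean = 1.175

The Pareto density is strictly decreasing on [x_m, ∞), so the mode is x_m = 1.000.
Mean = α·x_m/(α−1) = 6.7·1.0/5.7 = 1.175.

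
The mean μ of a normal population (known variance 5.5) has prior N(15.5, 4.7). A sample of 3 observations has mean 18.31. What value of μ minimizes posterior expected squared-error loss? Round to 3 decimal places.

17.521

Posterior for μ is Normal. Precision-weighted mean: (1/4.7·15.5 + 3/5.5·18.31) / (1/4.7 + 3/5.5) = 17.521.
A Normal posterior is symmetric, so mode = mean.
Squared-error loss ⇒ the optimal estimator is the posterior mean.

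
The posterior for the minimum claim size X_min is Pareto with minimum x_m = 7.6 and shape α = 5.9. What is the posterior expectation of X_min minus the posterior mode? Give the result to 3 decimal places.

1.551

The Pareto density is strictly decreasing on [x_m, ∞), so the mode is x_m = 7.600.
Mean = α·x_m/(α−1) = 5.9·7.6/4.9 = 9.151.
Difference = 9.151 − 7.600 = 1.551.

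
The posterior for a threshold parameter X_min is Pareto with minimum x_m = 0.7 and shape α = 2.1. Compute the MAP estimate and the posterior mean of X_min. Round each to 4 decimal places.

The Pareto density is strictly decreasing on [x_m, ∞), so the mode is x_m = 0.7000.
Mean = α·x_m/(α−1) = 2.1·0.7/1.1 = 1.3364.
The posterior is right-skewed, so the mean exceeds the mode.

MAP estimate = 0.7000, posterior mean = 1.3364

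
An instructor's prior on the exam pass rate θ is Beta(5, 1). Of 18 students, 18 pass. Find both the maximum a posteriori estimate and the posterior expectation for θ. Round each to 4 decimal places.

Posterior: Beta(5+18, 1+0) = Beta(23, 1).
Since β = 1 ≤ 1 and α > 1, the Beta density is monotone increasing on [0,1]; the mode is at 1.
Mean = 23/(23+1) = 0.9583.
The mean is pulled below the mode by the posterior's left skew.

θ_MAP = 1.0000, E[θ|data] = 0.9583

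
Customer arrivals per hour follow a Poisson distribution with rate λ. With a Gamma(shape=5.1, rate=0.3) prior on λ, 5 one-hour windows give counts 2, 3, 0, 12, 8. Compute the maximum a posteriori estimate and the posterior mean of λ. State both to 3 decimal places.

Σ counts = 25. Posterior: Gamma(shape = 5.1+25 = 30.1, rate = 0.3+5 = 5.3).
Mode = (α−1)/β = 29.1/5.3 = 5.491.
Mean = α/β = 30.1/5.3 = 5.679.

λ_MAP = 5.491, E[λ|data] = 5.679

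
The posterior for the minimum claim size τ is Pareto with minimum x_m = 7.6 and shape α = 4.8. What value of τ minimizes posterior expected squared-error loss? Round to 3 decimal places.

The Pareto density is strictly decreasing on [x_m, ∞), so the mode is x_m = 7.600.
Mean = α·x_m/(α−1) = 4.8·7.6/3.8 = 9.600.
Squared-error loss ⇒ the optimal estimator is the posterior mean.

9.600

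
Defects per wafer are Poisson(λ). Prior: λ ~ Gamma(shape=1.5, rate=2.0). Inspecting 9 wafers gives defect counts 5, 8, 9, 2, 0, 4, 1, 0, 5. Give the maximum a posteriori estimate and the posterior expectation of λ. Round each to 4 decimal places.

MAP = 3.1364, posterior mean = 3.2273

Σ counts = 34. Posterior: Gamma(shape = 1.5+34 = 35.5, rate = 2.0+9 = 11.0).
Mode = (α−1)/β = 34.5/11.0 = 3.1364.
Mean = α/β = 35.5/11.0 = 3.2273.
Mean > mode: the posterior has a right tail.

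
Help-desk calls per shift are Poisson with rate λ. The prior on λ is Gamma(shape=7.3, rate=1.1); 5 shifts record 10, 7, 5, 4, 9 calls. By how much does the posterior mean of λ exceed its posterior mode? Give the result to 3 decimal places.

0.164

Σ counts = 35. Posterior: Gamma(shape = 7.3+35 = 42.3, rate = 1.1+5 = 6.1).
Mode = (α−1)/β = 41.3/6.1 = 6.770.
Mean = α/β = 42.3/6.1 = 6.934.
Difference = 6.934 − 6.770 = 0.164.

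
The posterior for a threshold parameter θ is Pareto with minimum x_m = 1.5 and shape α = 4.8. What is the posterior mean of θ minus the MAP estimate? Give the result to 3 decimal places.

The Pareto density is strictly decreasing on [x_m, ∞), so the mode is x_m = 1.500.
Mean = α·x_m/(α−1) = 4.8·1.5/3.8 = 1.895.
Difference = 1.895 − 1.500 = 0.395.
The mean is pulled above the mode by the posterior's right skew.

0.395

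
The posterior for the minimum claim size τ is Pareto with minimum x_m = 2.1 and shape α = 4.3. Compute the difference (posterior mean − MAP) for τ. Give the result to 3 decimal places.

The Pareto density is strictly decreasing on [x_m, ∞), so the mode is x_m = 2.100.
Mean = α·x_m/(α−1) = 4.3·2.1/3.3 = 2.736.
Difference = 2.736 − 2.100 = 0.636.

0.636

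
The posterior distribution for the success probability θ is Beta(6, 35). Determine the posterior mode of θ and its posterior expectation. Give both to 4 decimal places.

MAP: 0.1282. Posterior mean: 0.1463.

Mode = (6−1)/(6+35−2) = 5/39 = 0.1282.
Mean = 6/(6+35) = 6/41 = 0.1463.
Mean > mode: the posterior has a right tail.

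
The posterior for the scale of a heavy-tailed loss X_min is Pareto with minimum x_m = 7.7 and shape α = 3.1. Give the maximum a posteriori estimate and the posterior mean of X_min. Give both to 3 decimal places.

MAP: 7.700. Posterior mean: 11.367.

The Pareto density is strictly decreasing on [x_m, ∞), so the mode is x_m = 7.700.
Mean = α·x_m/(α−1) = 3.1·7.7/2.1 = 11.367.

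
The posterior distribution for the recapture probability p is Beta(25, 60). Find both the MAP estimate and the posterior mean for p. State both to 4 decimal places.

p_MAP = 0.2892, E[p|data] = 0.2941

Mode = (25−1)/(25+60−2) = 24/83 = 0.2892.
Mean = 25/(25+60) = 25/85 = 0.2941.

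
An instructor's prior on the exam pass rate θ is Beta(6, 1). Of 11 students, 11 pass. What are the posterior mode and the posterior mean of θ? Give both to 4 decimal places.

posterior mode = 1.0000, posterior mean = 0.9444

Posterior: Beta(6+11, 1+0) = Beta(17, 1).
Since β = 1 ≤ 1 and α > 1, the Beta density is monotone increasing on [0,1]; the mode is at 1.
Mean = 17/(17+1) = 0.9444.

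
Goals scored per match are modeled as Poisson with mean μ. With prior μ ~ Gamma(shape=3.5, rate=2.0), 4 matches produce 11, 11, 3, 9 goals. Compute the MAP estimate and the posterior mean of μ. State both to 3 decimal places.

Σ counts = 34. Posterior: Gamma(shape = 3.5+34 = 37.5, rate = 2.0+4 = 6.0).
Mode = (α−1)/β = 36.5/6.0 = 6.083.
Mean = α/β = 37.5/6.0 = 6.250.
The posterior is right-skewed, so the mean exceeds the mode.

μ_MAP = 6.083, E[μ|data] = 6.250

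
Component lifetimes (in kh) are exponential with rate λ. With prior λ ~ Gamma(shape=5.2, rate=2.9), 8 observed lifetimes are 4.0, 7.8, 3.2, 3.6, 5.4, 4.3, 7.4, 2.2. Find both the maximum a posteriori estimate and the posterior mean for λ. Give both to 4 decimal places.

MAP = 0.2990, posterior mean = 0.3235

Σ times = 37.9. Posterior: Gamma(shape = 5.2+8 = 13.2, rate = 2.9+37.9 = 40.8).
Mode = (α−1)/β = 12.2/40.8 = 0.2990.
Mean = α/β = 13.2/40.8 = 0.3235.
Mean > mode: the posterior has a right tail.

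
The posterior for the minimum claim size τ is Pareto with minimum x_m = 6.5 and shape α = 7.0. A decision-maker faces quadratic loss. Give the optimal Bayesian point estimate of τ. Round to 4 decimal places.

The Pareto density is strictly decreasing on [x_m, ∞), so the mode is x_m = 6.5000.
Mean = α·x_m/(α−1) = 7.0·6.5/6.0 = 7.5833.
Quadratic loss ⇒ the optimal estimator is the posterior mean.

7.5833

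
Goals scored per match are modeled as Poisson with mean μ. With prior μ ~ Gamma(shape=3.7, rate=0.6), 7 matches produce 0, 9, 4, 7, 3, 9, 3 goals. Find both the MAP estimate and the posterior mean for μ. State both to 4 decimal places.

μ_MAP = 4.9605, E[μ|data] = 5.0921

Σ counts = 35. Posterior: Gamma(shape = 3.7+35 = 38.7, rate = 0.6+7 = 7.6).
Mode = (α−1)/β = 37.7/7.6 = 4.9605.
Mean = α/β = 38.7/7.6 = 5.0921.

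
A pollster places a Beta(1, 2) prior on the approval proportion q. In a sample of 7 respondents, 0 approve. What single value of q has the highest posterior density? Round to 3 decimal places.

0.000

Posterior: Beta(1+0, 2+7) = Beta(1, 9).
Since α = 1 ≤ 1 and β > 1, the Beta density is monotone decreasing on [0,1]; the mode is at 0.
Mean = 1/(1+9) = 0.100.
This is the posterior mode — the MAP estimate.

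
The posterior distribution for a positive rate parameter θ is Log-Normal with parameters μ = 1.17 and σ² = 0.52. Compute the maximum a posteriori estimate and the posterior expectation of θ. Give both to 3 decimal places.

Mode = exp(μ − σ²) = exp(0.65) = 1.916.
Mean = exp(μ + σ²/2) = exp(1.430) = 4.179.
The posterior is right-skewed, so the mean exceeds the mode.

maximum a posteriori estimate = 1.916, posterior expectation = 4.179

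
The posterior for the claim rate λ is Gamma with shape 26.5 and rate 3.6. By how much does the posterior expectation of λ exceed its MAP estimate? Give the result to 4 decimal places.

Mode = (α−1)/β = 25.5/3.6 = 7.0833.
Mean = α/β = 26.5/3.6 = 7.3611.
Difference = 7.3611 − 7.0833 = 0.2778.
Mean > mode: the posterior has a right tail.

0.2778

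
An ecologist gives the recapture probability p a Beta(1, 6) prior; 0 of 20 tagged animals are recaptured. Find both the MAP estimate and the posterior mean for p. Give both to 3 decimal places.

Posterior: Beta(1+0, 6+20) = Beta(1, 26).
Since α = 1 ≤ 1 and β > 1, the Beta density is monotone decreasing on [0,1]; the mode is at 0.
Mean = 1/(1+26) = 0.037.
The posterior is right-skewed, so the mean exceeds the mode.

MAP estimate = 0.000, posterior mean = 0.037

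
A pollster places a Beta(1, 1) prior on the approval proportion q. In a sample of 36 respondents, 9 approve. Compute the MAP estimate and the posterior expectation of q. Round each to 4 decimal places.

Posterior: Beta(1+9, 1+27) = Beta(10, 28).
Mode = (10−1)/(10+28−2) = 9/36 = 0.2500.
Mean = 10/(10+28) = 10/38 = 0.2632.

MAP = 0.2500; posterior mean = 0.2632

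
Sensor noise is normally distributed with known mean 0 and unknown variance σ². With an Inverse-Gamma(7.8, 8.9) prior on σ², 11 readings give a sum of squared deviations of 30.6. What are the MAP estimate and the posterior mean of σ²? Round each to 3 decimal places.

Posterior: Inverse-Gamma(shape = 7.8+11/2 = 13.3, scale = 8.9+30.6/2 = 24.2).
Mode = β/(α+1) = 24.2/14.3 = 1.692.
Mean = β/(α−1) = 24.2/12.3 = 1.967.
The mean is pulled above the mode by the posterior's right skew.

MAP estimate = 1.692, posterior mean = 1.967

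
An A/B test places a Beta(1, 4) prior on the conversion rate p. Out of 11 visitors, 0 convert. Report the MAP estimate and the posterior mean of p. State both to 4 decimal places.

MAP = 0.0000, posterior mean = 0.0625

Posterior: Beta(1+0, 4+11) = Beta(1, 15).
Since α = 1 ≤ 1 and β > 1, the Beta density is monotone decreasing on [0,1]; the mode is at 0.
Mean = 1/(1+15) = 0.0625.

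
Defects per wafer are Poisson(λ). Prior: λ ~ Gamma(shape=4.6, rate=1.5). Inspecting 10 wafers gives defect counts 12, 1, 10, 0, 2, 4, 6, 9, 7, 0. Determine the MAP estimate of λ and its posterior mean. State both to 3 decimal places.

Σ counts = 51. Posterior: Gamma(shape = 4.6+51 = 55.6, rate = 1.5+10 = 11.5).
Mode = (α−1)/β = 54.6/11.5 = 4.748.
Mean = α/β = 55.6/11.5 = 4.835.

MAP estimate = 4.748, posterior mean = 4.835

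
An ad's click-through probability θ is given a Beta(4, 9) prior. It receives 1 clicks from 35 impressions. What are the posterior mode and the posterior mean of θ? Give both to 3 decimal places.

Posterior: Beta(4+1, 9+34) = Beta(5, 43).
Mode = (5−1)/(5+43−2) = 4/46 = 0.087.
Mean = 5/(5+43) = 5/48 = 0.104.

θ_MAP = 0.087, E[θ|data] = 0.104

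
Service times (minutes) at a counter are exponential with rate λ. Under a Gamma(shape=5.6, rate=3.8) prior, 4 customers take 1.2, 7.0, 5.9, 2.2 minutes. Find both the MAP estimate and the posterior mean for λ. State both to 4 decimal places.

Σ times = 16.3. Posterior: Gamma(shape = 5.6+4 = 9.6, rate = 3.8+16.3 = 20.1).
Mode = (α−1)/β = 8.6/20.1 = 0.4279.
Mean = α/β = 9.6/20.1 = 0.4776.
The mean is pulled above the mode by the posterior's right skew.

MAP = 0.4279, posterior mean = 0.4776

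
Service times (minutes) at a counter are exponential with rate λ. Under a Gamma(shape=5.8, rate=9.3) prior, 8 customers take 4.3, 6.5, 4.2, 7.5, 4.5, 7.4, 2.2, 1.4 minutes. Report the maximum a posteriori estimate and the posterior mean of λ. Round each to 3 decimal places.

Σ times = 38.0. Posterior: Gamma(shape = 5.8+8 = 13.8, rate = 9.3+38.0 = 47.3).
Mode = (α−1)/β = 12.8/47.3 = 0.271.
Mean = α/β = 13.8/47.3 = 0.292.

λ_MAP = 0.271, E[λ|data] = 0.292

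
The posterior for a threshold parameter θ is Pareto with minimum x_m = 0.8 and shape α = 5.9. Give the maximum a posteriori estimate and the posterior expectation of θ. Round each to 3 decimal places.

The Pareto density is strictly decreasing on [x_m, ∞), so the mode is x_m = 0.800.
Mean = α·x_m/(α−1) = 5.9·0.8/4.9 = 0.963.

θ_MAP = 0.800, E[θ|data] = 0.963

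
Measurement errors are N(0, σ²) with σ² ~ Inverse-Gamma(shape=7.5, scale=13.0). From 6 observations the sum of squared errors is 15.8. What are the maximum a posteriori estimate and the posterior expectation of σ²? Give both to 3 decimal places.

Posterior: Inverse-Gamma(shape = 7.5+6/2 = 10.5, scale = 13.0+15.8/2 = 20.9).
Mode = β/(α+1) = 20.9/11.5 = 1.817.
Mean = β/(α−1) = 20.9/9.5 = 2.200.

maximum a posteriori estimate = 1.817, posterior expectation = 2.200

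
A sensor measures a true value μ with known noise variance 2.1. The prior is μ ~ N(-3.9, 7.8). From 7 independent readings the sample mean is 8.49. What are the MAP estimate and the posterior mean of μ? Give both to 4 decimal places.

Posterior for μ is Normal. Precision-weighted mean: (1/7.8·-3.9 + 7/2.1·8.49) / (1/7.8 + 7/2.1) = 8.0311.
A Normal posterior is symmetric, so mode = mean.

μ_MAP = 8.0311, E[μ|data] = 8.0311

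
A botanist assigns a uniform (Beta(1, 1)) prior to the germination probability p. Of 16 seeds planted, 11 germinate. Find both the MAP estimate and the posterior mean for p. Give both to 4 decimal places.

Posterior: Beta(1+11, 1+5) = Beta(12, 6).
Mode = (12−1)/(12+6−2) = 11/16 = 0.6875.
With a flat prior the MAP equals the MLE, 11/16.
Mean = 12/(12+6) = 12/18 = 0.6667.
Mode > mean: the posterior has a left tail.

p_MAP = 0.6875, E[p|data] = 0.6667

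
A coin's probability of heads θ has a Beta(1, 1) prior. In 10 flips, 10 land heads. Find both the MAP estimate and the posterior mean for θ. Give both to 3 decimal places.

θ_MAP = 1.000, E[θ|data] = 0.917

Posterior: Beta(1+10, 1+0) = Beta(11, 1).
Since β = 1 ≤ 1 and α > 1, the Beta density is monotone increasing on [0,1]; the mode is at 1.
Mean = 11/(11+1) = 0.917.
Mode > mean: the posterior has a left tail.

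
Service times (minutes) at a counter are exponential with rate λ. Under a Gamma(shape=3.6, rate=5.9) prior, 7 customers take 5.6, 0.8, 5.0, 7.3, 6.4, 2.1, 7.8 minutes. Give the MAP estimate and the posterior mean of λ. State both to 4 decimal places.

Σ times = 35.0. Posterior: Gamma(shape = 3.6+7 = 10.6, rate = 5.9+35.0 = 40.9).
Mode = (α−1)/β = 9.6/40.9 = 0.2347.
Mean = α/β = 10.6/40.9 = 0.2592.

MAP: 0.2347. Posterior mean: 0.2592.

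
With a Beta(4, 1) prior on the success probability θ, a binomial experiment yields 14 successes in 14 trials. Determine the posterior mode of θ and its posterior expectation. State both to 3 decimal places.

Posterior: Beta(4+14, 1+0) = Beta(18, 1).
Since β = 1 ≤ 1 and α > 1, the Beta density is monotone increasing on [0,1]; the mode is at 1.
Mean = 18/(18+1) = 0.947.

θ_MAP = 1.000, E[θ|data] = 0.947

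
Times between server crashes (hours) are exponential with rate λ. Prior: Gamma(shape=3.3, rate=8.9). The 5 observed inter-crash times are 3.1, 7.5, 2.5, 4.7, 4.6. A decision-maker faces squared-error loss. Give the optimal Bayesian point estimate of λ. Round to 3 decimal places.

0.265

Σ times = 22.4. Posterior: Gamma(shape = 3.3+5 = 8.3, rate = 8.9+22.4 = 31.3).
Mode = (α−1)/β = 7.3/31.3 = 0.233.
Mean = α/β = 8.3/31.3 = 0.265.
Squared-error loss ⇒ the optimal estimator is the posterior mean.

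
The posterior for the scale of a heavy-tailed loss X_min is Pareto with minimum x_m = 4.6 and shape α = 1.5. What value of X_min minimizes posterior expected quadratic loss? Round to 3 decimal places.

13.800

The Pareto density is strictly decreasing on [x_m, ∞), so the mode is x_m = 4.600.
Mean = α·x_m/(α−1) = 1.5·4.6/0.5 = 13.800.
Quadratic loss ⇒ the optimal estimator is the posterior mean.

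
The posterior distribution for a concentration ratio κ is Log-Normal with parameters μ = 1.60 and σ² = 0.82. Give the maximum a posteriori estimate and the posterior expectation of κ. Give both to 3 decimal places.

Mode = exp(μ − σ²) = exp(0.78) = 2.181.
Mean = exp(μ + σ²/2) = exp(2.010) = 7.463.

MAP = 2.181; posterior mean = 7.463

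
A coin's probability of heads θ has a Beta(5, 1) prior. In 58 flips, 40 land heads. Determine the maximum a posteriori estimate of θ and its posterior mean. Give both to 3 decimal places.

maximum a posteriori estimate = 0.710, posterior mean = 0.703

Posterior: Beta(5+40, 1+18) = Beta(45, 19).
Mode = (45−1)/(45+19−2) = 44/62 = 0.710.
Mean = 45/(45+19) = 45/64 = 0.703.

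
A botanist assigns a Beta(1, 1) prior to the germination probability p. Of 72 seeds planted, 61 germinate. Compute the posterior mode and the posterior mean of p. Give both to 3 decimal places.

MAP = 0.847; posterior mean = 0.838

Posterior: Beta(1+61, 1+11) = Beta(62, 12).
Mode = (62−1)/(62+12−2) = 61/72 = 0.847.
With a flat prior the MAP equals the MLE, 61/72.
Mean = 62/(62+12) = 62/74 = 0.838.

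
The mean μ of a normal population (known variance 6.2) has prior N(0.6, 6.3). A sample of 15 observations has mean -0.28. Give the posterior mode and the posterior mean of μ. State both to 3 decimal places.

Posterior for μ is Normal. Precision-weighted mean: (1/6.3·0.6 + 15/6.2·-0.28) / (1/6.3 + 15/6.2) = -0.226.
A Normal posterior is symmetric, so mode = mean.

MAP = -0.226, posterior mean = -0.226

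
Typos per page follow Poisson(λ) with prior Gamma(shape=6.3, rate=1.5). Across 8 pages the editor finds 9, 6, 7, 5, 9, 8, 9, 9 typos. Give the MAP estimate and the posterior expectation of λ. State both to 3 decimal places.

MAP: 7.084. Posterior mean: 7.189.

Σ counts = 62. Posterior: Gamma(shape = 6.3+62 = 68.3, rate = 1.5+8 = 9.5).
Mode = (α−1)/β = 67.3/9.5 = 7.084.
Mean = α/β = 68.3/9.5 = 7.189.
The mean is pulled above the mode by the posterior's right skew.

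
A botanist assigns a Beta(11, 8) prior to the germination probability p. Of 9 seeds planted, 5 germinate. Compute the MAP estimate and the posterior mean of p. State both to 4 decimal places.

Posterior: Beta(11+5, 8+4) = Beta(16, 12).
Mode = (16−1)/(16+12−2) = 15/26 = 0.5769.
Mean = 16/(16+12) = 16/28 = 0.5714.
Left-skewed posterior ⇒ mean < mode.

MAP: 0.5769. Posterior mean: 0.5714.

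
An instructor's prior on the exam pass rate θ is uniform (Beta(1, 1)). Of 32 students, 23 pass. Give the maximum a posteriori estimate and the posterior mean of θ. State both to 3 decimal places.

Posterior: Beta(1+23, 1+9) = Beta(24, 10).
Mode = (24−1)/(24+10−2) = 23/32 = 0.719.
Mean = 24/(24+10) = 24/34 = 0.706.
The posterior is left-skewed, so the mode exceeds the mean.

MAP: 0.719. Posterior mean: 0.706.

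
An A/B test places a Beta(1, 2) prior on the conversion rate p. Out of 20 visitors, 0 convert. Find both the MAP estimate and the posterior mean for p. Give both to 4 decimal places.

Posterior: Beta(1+0, 2+20) = Beta(1, 22).
Since α = 1 ≤ 1 and β > 1, the Beta density is monotone decreasing on [0,1]; the mode is at 0.
Mean = 1/(1+22) = 0.0435.

MAP estimate = 0.0000, posterior mean = 0.0435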